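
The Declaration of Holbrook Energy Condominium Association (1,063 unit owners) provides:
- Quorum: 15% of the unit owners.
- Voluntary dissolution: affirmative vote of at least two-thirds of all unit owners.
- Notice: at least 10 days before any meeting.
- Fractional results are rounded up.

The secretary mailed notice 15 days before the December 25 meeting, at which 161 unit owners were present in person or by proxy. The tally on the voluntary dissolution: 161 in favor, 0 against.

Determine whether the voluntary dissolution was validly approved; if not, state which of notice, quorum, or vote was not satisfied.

Invalid — vote requirement not satisfied.

Notice: 15 days given; 10 required. Satisfied.
Quorum: 15% of 1,063 = 159.45, rounded up to 160; 161 present. Satisfied.
Vote: requires two-thirds of all unit owners (1,063); 2/3 of 1063 = 708.67, rounded up to 709, so 709 needed; 161 in favor. Not satisfied.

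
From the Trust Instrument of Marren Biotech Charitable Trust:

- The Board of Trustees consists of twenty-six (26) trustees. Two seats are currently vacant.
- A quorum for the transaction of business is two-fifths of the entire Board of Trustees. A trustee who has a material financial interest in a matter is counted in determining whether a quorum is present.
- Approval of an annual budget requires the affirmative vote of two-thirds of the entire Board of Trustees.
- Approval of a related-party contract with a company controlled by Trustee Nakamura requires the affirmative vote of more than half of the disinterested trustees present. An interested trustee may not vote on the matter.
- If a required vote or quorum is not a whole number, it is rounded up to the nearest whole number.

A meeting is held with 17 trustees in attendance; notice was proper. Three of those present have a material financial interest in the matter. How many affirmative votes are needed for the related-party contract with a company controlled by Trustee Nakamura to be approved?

The related-party contract with a company controlled by Trustee Nakamura requires a majority of the disinterested trustees present (17 − 3 = 14).
A majority of 14 is 8.

8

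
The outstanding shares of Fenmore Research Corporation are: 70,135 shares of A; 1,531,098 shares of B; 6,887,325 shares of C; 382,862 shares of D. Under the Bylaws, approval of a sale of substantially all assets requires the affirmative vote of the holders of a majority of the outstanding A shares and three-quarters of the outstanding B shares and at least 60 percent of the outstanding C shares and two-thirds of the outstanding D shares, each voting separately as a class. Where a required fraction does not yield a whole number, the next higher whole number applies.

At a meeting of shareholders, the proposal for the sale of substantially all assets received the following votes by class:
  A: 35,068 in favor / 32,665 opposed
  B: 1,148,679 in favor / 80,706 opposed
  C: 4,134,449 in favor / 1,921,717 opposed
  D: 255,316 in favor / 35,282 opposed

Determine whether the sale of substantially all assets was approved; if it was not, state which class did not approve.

Approved — every class gave the required vote.

A: a majority of 70135 is 35068; 35,068 required, 35,068 in favor — approved.
B: 3/4 of 1531098 = 1148323.50, rounded up to 1148324; 1,148,324 required, 1,148,679 in favor — approved.
C: 3/5 of 6887325 = 4132395; 4,132,395 required, 4,134,449 in favor — approved.
D: 2/3 of 382862 = 255241.33, rounded up to 255242; 255,242 required, 255,316 in favor — approved.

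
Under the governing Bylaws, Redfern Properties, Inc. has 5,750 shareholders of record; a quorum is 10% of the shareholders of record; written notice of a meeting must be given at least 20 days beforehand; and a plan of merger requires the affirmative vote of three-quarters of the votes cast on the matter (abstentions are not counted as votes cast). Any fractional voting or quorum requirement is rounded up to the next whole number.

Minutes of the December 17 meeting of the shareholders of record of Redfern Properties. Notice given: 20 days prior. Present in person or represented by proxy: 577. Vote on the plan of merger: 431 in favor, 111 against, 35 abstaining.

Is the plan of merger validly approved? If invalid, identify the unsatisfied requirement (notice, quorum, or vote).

Valid — all requirements satisfied.

Notice: 20 days given; 20 required. Satisfied.
Quorum: 10% of 5,750 = 575; 577 present. Satisfied.
Vote: requires three-fourths of the votes cast (577 − 35 abstaining = 542); 3/4 of 542 = 406.50, rounded up to 407, so 407 needed; 431 in favor. Satisfied.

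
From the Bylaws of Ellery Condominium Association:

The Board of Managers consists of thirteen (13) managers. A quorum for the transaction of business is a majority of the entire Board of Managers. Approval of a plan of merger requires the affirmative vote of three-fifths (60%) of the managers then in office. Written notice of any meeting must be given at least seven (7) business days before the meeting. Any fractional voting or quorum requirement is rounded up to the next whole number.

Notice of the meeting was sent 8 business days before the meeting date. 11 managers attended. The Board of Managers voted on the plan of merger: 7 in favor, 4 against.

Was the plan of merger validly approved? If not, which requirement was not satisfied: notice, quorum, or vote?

Invalid — vote requirement not satisfied.

Notice: 8 business days given; 7 required (8 ≥ 7). Satisfied.
Quorum: 11 present; quorum is 7. Satisfied.
Vote: the plan of merger requires three-fifths of the managers then in office (13). 3/5 of 13 = 7.80, rounded up to 8, so 8 affirmative votes are needed; 7 voted in favor. Not satisfied.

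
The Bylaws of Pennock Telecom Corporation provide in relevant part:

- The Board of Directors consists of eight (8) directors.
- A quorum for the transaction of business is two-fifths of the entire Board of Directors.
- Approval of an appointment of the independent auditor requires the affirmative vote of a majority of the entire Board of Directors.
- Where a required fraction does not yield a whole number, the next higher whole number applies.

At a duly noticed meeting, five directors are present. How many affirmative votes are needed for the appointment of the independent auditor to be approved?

The appointment of the independent auditor requires a majority of the entire Board of Directors (8).
A majority of 8 is 5.

5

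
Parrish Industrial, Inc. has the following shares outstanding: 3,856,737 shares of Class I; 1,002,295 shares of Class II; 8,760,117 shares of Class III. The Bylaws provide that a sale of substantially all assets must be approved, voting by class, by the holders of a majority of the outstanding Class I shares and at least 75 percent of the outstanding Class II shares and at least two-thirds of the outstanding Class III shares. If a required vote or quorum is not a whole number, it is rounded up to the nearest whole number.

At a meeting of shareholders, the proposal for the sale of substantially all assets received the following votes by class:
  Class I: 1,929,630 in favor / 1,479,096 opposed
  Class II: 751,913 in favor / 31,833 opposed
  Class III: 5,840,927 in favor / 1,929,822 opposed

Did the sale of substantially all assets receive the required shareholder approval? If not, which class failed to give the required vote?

Approved — every class gave the required vote.

Class I: a majority of 3856737 is 1928369; 1,928,369 required, 1,929,630 in favor — approved.
Class II: 3/4 of 1002295 = 751721.25, rounded up to 751722; 751,722 required, 751,913 in favor — approved.
Class III: 2/3 of 8760117 = 5840078; 5,840,078 required, 5,840,927 in favor — approved.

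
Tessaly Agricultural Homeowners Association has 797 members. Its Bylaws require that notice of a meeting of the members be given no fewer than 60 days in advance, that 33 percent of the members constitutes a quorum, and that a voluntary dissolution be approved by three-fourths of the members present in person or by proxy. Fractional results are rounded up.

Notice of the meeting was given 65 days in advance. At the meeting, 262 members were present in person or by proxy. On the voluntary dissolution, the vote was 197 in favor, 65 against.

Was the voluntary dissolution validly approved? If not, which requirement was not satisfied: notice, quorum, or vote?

Invalid — quorum requirement not satisfied.

Notice: 65 days given; 60 required. Satisfied.
Quorum: 33% of 797 = 263.01, rounded up to 264; 262 present. Not satisfied.
Vote: requires three-fourths of those present (262); 3/4 of 262 = 196.50, rounded up to 197, so 197 needed; 197 in favor. Satisfied.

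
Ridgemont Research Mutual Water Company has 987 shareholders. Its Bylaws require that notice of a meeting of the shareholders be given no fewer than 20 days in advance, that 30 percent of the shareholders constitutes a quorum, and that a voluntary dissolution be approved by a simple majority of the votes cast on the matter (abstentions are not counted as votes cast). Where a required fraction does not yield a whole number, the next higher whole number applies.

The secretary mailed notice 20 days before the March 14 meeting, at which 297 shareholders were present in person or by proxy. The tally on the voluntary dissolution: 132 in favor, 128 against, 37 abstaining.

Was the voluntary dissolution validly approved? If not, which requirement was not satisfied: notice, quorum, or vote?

Valid — all requirements satisfied.

Notice: 20 days given; 20 required. Satisfied.
Quorum: 30% of 987 = 296.10, rounded up to 297; 297 present. Satisfied.
Vote: requires a majority of the votes cast (297 − 37 abstaining = 260); a majority of 260 is 131, so 131 needed; 132 in favor. Satisfied.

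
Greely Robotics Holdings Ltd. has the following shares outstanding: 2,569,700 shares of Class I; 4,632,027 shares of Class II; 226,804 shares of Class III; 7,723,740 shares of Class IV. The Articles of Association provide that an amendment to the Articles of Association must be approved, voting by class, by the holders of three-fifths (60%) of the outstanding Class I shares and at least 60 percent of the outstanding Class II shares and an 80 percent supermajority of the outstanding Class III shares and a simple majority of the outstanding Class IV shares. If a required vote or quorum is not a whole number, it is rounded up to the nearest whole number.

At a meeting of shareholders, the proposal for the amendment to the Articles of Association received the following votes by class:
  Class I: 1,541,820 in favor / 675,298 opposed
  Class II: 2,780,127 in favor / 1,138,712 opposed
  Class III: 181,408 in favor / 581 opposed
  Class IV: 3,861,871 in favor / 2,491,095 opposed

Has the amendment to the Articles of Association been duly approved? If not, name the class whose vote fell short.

Class I: 3/5 of 2569700 = 1541820; 1,541,820 required, 1,541,820 in favor — approved.
Class II: 3/5 of 4632027 = 2779216.20, rounded up to 2779217; 2,779,217 required, 2,780,127 in favor — approved.
Class III: 4/5 of 226804 = 181443.20, rounded up to 181444; 181,444 required, 181,408 in favor — not approved.
Class IV: a majority of 7723740 is 3861871; 3,861,871 required, 3,861,871 in favor — approved.

Not approved — the Class III shares did not give the required vote.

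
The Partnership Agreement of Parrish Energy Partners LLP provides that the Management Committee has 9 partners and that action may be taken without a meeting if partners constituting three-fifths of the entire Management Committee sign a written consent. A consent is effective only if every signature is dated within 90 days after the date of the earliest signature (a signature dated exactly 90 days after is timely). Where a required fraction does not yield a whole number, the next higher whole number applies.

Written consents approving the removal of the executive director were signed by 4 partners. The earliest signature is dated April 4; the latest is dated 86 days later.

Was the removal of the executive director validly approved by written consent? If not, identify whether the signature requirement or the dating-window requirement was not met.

Signatures required: three-fifths of 9 — 3/5 of 9 = 5.40, rounded up to 6, so 6 needed; 4 signed. Insufficient.
Dating window: the latest signature is 86 days after the earliest; the limit is 90 days. Within the window.

Not effective — insufficient signatures.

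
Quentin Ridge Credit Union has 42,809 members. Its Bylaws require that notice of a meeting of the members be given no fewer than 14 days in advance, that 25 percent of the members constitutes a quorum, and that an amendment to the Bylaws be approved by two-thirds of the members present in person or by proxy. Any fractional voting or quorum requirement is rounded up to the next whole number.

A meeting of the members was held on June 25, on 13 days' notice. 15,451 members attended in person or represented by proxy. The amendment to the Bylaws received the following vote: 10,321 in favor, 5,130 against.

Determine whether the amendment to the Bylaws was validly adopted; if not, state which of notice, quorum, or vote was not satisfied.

Invalid — notice requirement not satisfied.

Notice: 13 days given; 14 required. Not satisfied.
Quorum: 25% of 42,809 = 10,702.25, rounded up to 10,703; 15,451 present. Satisfied.
Vote: requires two-thirds of those present (15,451); 2/3 of 15451 = 10300.67, rounded up to 10301, so 10,301 needed; 10,321 in favor. Satisfied.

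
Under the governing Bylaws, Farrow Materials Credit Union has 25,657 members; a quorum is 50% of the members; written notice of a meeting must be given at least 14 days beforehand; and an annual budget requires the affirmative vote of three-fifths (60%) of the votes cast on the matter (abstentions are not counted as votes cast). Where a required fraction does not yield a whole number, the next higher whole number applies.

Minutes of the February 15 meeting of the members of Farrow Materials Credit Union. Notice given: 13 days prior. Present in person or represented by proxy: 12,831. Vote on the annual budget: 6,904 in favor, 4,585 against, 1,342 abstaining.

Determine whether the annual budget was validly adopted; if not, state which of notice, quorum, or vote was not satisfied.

Notice: 13 days given; 14 required. Not satisfied.
Quorum: 50% of 25,657 = 12,828.50, rounded up to 12,829; 12,831 present. Satisfied.
Vote: requires three-fifths of the votes cast (12,831 − 1,342 abstaining = 11,489); 3/5 of 11489 = 6893.40, rounded up to 6894, so 6,894 needed; 6,904 in favor. Satisfied.

Invalid — notice requirement not satisfied.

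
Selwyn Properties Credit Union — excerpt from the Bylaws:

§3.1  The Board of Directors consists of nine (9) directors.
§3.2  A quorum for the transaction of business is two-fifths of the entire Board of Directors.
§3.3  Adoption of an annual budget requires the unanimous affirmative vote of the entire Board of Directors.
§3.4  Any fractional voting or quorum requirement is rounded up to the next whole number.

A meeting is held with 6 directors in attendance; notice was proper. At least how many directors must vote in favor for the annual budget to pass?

The annual budget requires the unanimous vote of the entire Board of Directors (9).
Unanimous means all 9.
(Only 6 can vote, so the annual budget cannot pass at this meeting, but the required vote is still 9.)

9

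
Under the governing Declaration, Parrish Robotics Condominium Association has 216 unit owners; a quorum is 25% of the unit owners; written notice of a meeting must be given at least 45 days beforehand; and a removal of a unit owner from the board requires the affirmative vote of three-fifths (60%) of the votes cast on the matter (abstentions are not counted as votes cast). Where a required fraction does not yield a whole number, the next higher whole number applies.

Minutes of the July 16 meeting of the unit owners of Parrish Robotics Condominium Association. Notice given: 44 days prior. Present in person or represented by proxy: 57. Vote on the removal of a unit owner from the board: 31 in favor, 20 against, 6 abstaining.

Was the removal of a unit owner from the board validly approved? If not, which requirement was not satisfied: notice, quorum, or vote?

Notice: 44 days given; 45 required. Not satisfied.
Quorum: 25% of 216 = 54; 57 present. Satisfied.
Vote: requires three-fifths of the votes cast (57 − 6 abstaining = 51); 3/5 of 51 = 30.60, rounded up to 31, so 31 needed; 31 in favor. Satisfied.

Invalid — notice requirement not satisfied.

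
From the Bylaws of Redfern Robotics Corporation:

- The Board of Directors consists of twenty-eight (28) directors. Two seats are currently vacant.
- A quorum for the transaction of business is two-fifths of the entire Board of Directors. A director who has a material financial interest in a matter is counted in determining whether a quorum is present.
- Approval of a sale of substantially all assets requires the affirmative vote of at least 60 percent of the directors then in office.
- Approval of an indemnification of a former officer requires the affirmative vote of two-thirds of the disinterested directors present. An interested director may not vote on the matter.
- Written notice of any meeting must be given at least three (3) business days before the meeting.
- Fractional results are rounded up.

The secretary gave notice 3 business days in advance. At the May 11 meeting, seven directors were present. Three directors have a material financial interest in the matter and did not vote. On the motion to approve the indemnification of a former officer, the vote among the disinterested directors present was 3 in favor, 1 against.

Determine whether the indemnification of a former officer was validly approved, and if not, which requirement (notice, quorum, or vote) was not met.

Notice: 3 business days given; 3 required (3 ≥ 3). Satisfied.
Quorum: 7 present (interested directors count toward quorum); quorum is 12. Not satisfied.
Vote: the indemnification of a former officer requires two-thirds of the disinterested directors present (7 − 3 = 4). 2/3 of 4 = 2.67, rounded up to 3, so 3 affirmative votes are needed; 3 voted in favor. Satisfied. (Moot — without a quorum no business can be validly transacted.)

Invalid — quorum requirement not satisfied.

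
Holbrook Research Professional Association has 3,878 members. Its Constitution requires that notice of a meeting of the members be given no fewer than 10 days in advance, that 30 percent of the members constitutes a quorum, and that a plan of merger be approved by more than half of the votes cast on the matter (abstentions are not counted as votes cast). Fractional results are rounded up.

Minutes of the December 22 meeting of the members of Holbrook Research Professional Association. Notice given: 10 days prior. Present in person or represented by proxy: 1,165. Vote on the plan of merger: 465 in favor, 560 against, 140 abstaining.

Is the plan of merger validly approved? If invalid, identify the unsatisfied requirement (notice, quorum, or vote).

Notice: 10 days given; 10 required. Satisfied.
Quorum: 30% of 3,878 = 1,163.40, rounded up to 1,164; 1,165 present. Satisfied.
Vote: requires a majority of the votes cast (1,165 − 140 abstaining = 1,025); a majority of 1025 is 513, so 513 needed; 465 in favor. Not satisfied.

Invalid — vote requirement not satisfied.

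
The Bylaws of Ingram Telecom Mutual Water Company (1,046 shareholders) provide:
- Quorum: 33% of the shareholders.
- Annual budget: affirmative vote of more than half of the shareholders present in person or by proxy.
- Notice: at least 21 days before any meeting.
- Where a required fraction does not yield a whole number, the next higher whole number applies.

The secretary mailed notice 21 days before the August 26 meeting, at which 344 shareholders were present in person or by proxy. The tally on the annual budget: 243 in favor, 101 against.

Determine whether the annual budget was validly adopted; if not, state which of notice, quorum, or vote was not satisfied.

Notice: 21 days given; 21 required. Satisfied.
Quorum: 33% of 1,046 = 345.18, rounded up to 346; 344 present. Not satisfied.
Vote: requires a majority of those present (344); a majority of 344 is 173, so 173 needed; 243 in favor. Satisfied.

Invalid — quorum requirement not satisfied.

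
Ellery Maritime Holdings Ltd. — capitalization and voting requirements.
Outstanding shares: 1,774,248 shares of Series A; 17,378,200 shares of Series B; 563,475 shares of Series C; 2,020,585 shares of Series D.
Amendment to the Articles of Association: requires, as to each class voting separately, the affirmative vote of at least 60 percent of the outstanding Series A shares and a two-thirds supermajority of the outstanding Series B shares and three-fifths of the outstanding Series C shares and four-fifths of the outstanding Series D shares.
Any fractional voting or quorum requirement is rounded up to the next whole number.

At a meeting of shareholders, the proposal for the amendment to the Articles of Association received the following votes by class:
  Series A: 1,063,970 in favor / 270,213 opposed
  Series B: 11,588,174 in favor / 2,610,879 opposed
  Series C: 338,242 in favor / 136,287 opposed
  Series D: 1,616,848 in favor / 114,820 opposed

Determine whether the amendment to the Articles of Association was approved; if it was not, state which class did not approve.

Series A: 3/5 of 1774248 = 1064548.80, rounded up to 1064549; 1,064,549 required, 1,063,970 in favor — not approved.
Series B: 2/3 of 17378200 = 11585466.67, rounded up to 11585467; 11,585,467 required, 11,588,174 in favor — approved.
Series C: 3/5 of 563475 = 338085; 338,085 required, 338,242 in favor — approved.
Series D: 4/5 of 2020585 = 1616468; 1,616,468 required, 1,616,848 in favor — approved.

Not approved — the Series A shares did not give the required vote.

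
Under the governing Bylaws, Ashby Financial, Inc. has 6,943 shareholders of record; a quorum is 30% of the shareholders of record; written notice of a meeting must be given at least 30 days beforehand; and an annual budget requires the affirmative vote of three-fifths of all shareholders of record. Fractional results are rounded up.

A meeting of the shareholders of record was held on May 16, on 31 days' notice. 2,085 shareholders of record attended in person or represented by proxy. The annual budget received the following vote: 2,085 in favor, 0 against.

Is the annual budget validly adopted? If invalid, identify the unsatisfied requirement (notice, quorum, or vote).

Invalid — vote requirement not satisfied.

Notice: 31 days given; 30 required. Satisfied.
Quorum: 30% of 6,943 = 2,082.90, rounded up to 2,083; 2,085 present. Satisfied.
Vote: requires three-fifths of all shareholders of record (6,943); 3/5 of 6943 = 4165.80, rounded up to 4166, so 4,166 needed; 2,085 in favor. Not satisfied.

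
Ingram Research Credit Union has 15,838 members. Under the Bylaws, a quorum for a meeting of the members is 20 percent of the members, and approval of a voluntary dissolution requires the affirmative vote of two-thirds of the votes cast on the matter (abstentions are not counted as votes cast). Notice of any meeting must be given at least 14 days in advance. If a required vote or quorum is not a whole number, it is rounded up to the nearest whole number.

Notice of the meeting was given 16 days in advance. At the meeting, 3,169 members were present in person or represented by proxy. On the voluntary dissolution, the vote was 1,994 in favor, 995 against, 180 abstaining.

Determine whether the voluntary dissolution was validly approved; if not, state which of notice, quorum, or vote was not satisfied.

Valid — all requirements satisfied.

Notice: 16 days given; 14 required. Satisfied.
Quorum: 20% of 15,838 = 3,167.60, rounded up to 3,168; 3,169 present. Satisfied.
Vote: requires two-thirds of the votes cast (3,169 − 180 abstaining = 2,989); 2/3 of 2989 = 1992.67, rounded up to 1993, so 1,993 needed; 1,994 in favor. Satisfied.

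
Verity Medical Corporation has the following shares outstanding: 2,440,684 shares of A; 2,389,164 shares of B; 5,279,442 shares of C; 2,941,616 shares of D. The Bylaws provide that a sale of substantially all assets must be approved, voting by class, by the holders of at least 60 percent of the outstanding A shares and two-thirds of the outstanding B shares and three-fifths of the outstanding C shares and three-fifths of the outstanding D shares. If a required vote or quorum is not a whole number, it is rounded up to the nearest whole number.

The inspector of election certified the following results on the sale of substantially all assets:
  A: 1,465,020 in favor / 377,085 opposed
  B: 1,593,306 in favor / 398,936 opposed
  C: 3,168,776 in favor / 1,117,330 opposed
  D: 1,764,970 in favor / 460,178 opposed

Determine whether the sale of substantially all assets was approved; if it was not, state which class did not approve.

A: 3/5 of 2440684 = 1464410.40, rounded up to 1464411; 1,464,411 required, 1,465,020 in favor — approved.
B: 2/3 of 2389164 = 1592776; 1,592,776 required, 1,593,306 in favor — approved.
C: 3/5 of 5279442 = 3167665.20, rounded up to 3167666; 3,167,666 required, 3,168,776 in favor — approved.
D: 3/5 of 2941616 = 1764969.60, rounded up to 1764970; 1,764,970 required, 1,764,970 in favor — approved.

Approved — every class gave the required vote.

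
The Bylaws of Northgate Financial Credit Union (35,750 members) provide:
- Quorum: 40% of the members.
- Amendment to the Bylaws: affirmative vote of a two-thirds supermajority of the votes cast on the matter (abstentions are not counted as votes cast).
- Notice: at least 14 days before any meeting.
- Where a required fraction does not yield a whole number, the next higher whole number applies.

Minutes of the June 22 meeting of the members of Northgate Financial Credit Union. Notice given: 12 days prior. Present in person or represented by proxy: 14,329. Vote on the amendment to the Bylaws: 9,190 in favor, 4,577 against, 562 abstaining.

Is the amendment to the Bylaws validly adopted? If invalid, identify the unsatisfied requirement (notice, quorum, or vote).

Invalid — notice requirement not satisfied.

Notice: 12 days given; 14 required. Not satisfied.
Quorum: 40% of 35,750 = 14,300; 14,329 present. Satisfied.
Vote: requires two-thirds of the votes cast (14,329 − 562 abstaining = 13,767); 2/3 of 13767 = 9178, so 9,178 needed; 9,190 in favor. Satisfied.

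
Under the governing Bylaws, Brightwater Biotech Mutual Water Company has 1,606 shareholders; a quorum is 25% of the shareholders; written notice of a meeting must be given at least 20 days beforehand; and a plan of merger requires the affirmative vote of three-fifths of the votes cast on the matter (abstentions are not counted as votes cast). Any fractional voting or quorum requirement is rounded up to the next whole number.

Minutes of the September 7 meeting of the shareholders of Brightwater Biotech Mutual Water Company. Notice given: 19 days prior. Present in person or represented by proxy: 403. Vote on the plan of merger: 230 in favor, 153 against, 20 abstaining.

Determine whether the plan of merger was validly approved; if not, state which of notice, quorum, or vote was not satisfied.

Notice: 19 days given; 20 required. Not satisfied.
Quorum: 25% of 1,606 = 401.50, rounded up to 402; 403 present. Satisfied.
Vote: requires three-fifths of the votes cast (403 − 20 abstaining = 383); 3/5 of 383 = 229.80, rounded up to 230, so 230 needed; 230 in favor. Satisfied.

Invalid — notice requirement not satisfied.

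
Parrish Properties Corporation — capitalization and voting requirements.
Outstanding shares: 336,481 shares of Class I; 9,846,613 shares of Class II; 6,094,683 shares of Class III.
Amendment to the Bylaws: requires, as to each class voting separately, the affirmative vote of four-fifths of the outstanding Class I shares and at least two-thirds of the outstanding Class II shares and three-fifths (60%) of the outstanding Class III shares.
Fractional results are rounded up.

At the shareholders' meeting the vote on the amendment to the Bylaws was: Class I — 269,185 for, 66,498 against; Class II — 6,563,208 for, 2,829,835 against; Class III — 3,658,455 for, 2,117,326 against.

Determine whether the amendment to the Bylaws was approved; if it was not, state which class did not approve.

Not approved — the Class II shares did not give the required vote.

Class I: 4/5 of 336481 = 269184.80, rounded up to 269185; 269,185 required, 269,185 in favor — approved.
Class II: 2/3 of 9846613 = 6564408.67, rounded up to 6564409; 6,564,409 required, 6,563,208 in favor — not approved.
Class III: 3/5 of 6094683 = 3656809.80, rounded up to 3656810; 3,656,810 required, 3,658,455 in favor — approved.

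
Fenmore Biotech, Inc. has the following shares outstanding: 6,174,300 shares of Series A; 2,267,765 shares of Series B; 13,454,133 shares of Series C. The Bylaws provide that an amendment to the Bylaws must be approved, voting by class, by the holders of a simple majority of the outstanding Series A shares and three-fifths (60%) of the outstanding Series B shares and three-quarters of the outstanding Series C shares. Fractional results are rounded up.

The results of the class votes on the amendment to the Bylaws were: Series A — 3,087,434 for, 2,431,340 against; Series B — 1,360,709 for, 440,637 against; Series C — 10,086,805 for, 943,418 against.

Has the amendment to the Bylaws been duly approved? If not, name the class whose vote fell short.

Not approved — the Series C shares did not give the required vote.

Series A: a majority of 6174300 is 3087151; 3,087,151 required, 3,087,434 in favor — approved.
Series B: 3/5 of 2267765 = 1360659; 1,360,659 required, 1,360,709 in favor — approved.
Series C: 3/4 of 13454133 = 10090599.75, rounded up to 10090600; 10,090,600 required, 10,086,805 in favor — not approved.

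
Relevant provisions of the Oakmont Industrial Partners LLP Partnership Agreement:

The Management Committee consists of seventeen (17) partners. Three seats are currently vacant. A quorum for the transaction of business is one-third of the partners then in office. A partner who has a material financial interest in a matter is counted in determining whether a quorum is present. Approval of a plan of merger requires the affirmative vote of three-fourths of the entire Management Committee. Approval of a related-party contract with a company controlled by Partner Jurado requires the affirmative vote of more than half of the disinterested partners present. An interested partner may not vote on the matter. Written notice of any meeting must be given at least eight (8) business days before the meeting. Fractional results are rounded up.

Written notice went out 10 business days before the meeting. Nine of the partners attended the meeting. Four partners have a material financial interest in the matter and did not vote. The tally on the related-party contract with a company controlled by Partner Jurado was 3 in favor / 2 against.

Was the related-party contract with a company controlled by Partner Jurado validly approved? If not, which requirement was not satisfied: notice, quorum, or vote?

Valid — all requirements satisfied.

Notice: 10 business days given; 8 required (10 ≥ 8). Satisfied.
Quorum: 9 present (interested partners count toward quorum); quorum is 5. Satisfied.
Vote: the related-party contract with a company controlled by Partner Jurado requires a majority of the disinterested partners present (9 − 4 = 5). A majority of 5 is 3, so 3 affirmative votes are needed; 3 voted in favor. Satisfied.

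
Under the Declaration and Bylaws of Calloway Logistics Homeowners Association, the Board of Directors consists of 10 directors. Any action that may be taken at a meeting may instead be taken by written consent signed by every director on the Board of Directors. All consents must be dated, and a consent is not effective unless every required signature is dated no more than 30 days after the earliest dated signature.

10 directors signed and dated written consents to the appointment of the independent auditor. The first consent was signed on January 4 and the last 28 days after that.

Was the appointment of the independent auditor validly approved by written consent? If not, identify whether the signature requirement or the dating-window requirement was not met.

Effective — both the signature and dating-window requirements are satisfied.

Signatures required: every one of 10 — unanimous means all 10, so 10 needed; 10 signed. Sufficient.
Dating window: the latest signature is 28 days after the earliest; the limit is 30 days. Within the window.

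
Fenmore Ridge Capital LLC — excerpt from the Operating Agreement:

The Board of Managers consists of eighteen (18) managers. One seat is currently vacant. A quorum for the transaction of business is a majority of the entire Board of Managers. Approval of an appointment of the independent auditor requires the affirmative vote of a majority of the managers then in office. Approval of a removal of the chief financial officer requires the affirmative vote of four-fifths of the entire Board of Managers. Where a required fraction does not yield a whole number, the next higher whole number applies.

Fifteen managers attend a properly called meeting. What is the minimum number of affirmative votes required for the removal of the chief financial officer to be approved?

15

The removal of the chief financial officer requires four-fifths of the entire Board of Managers (18).
4/5 of 18 = 14.40, rounded up to 15.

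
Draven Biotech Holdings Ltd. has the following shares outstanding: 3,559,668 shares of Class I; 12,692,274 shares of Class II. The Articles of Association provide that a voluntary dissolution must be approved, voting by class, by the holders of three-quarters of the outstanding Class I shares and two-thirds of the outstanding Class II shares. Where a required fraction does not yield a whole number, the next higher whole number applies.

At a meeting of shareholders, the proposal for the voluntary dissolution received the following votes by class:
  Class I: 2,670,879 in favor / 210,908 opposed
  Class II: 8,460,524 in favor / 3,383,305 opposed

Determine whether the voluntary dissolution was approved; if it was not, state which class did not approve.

Class I: 3/4 of 3559668 = 2669751; 2,669,751 required, 2,670,879 in favor — approved.
Class II: 2/3 of 12692274 = 8461516; 8,461,516 required, 8,460,524 in favor — not approved.

Not approved — the Class II shares did not give the required vote.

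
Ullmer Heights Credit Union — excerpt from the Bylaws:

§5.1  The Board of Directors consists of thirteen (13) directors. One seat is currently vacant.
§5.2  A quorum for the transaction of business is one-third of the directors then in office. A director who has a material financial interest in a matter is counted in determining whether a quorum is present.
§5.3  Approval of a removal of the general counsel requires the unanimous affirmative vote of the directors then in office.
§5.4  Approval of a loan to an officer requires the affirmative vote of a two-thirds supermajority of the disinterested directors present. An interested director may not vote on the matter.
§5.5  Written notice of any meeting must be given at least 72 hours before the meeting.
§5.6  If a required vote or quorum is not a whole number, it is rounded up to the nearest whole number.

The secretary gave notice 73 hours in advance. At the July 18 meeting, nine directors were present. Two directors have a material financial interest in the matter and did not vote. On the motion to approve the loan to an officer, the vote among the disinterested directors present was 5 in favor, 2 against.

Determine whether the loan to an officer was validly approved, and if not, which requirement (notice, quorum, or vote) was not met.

Valid — all requirements satisfied.

Notice: 73 hours given; 72 required (73 ≥ 72). Satisfied.
Quorum: 9 present (interested directors count toward quorum); quorum is 4. Satisfied.
Vote: the loan to an officer requires two-thirds of the disinterested directors present (9 − 2 = 7). 2/3 of 7 = 4.67, rounded up to 5, so 5 affirmative votes are needed; 5 voted in favor. Satisfied.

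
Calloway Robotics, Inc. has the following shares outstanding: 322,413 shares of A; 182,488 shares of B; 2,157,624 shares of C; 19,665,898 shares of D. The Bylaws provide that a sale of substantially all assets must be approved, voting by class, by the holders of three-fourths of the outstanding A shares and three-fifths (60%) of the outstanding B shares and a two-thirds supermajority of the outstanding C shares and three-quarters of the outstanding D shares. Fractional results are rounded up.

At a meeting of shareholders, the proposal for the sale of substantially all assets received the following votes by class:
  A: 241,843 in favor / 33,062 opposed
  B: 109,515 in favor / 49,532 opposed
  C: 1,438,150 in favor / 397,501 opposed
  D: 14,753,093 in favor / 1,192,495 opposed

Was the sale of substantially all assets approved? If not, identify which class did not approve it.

Not approved — the C shares did not give the required vote.

A: 3/4 of 322413 = 241809.75, rounded up to 241810; 241,810 required, 241,843 in favor — approved.
B: 3/5 of 182488 = 109492.80, rounded up to 109493; 109,493 required, 109,515 in favor — approved.
C: 2/3 of 2157624 = 1438416; 1,438,416 required, 1,438,150 in favor — not approved.
D: 3/4 of 19665898 = 14749423.50, rounded up to 14749424; 14,749,424 required, 14,753,093 in favor — approved.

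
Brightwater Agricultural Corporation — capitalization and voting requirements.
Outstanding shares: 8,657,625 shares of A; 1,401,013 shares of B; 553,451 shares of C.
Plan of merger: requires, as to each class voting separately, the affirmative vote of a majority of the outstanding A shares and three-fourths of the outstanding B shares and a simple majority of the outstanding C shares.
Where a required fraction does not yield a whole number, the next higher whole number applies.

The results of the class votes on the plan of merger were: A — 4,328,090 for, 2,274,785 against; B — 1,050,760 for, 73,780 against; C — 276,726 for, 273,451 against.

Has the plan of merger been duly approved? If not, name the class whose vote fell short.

Not approved — the A shares did not give the required vote.

A: a majority of 8657625 is 4328813; 4,328,813 required, 4,328,090 in favor — not approved.
B: 3/4 of 1401013 = 1050759.75, rounded up to 1050760; 1,050,760 required, 1,050,760 in favor — approved.
C: a majority of 553451 is 276726; 276,726 required, 276,726 in favor — approved.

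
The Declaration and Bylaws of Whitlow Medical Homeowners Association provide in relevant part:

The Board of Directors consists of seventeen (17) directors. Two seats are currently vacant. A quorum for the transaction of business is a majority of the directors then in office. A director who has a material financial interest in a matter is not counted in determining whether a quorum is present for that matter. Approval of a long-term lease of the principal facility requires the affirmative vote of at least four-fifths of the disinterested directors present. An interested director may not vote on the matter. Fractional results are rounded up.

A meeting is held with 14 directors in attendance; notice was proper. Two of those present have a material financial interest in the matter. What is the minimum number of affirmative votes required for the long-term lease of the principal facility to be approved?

The long-term lease of the principal facility requires four-fifths of the disinterested directors present (14 − 2 = 12).
4/5 of 12 = 9.60, rounded up to 10.

10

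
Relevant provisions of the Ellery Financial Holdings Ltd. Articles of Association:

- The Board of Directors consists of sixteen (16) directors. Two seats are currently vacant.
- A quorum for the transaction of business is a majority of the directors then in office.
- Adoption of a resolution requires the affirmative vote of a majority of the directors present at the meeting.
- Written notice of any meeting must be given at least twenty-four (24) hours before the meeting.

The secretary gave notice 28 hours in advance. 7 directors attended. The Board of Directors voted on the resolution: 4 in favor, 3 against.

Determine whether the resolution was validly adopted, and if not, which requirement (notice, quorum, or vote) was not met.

Notice: 28 hours given; 24 required (28 ≥ 24). Satisfied.
Quorum: 7 present; quorum is 8. Not satisfied.
Vote: the resolution requires a majority of the directors present (7). A majority of 7 is 4, so 4 affirmative votes are needed; 4 voted in favor. Satisfied. (Moot — without a quorum no business can be validly transacted.)

Invalid — quorum requirement not satisfied.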